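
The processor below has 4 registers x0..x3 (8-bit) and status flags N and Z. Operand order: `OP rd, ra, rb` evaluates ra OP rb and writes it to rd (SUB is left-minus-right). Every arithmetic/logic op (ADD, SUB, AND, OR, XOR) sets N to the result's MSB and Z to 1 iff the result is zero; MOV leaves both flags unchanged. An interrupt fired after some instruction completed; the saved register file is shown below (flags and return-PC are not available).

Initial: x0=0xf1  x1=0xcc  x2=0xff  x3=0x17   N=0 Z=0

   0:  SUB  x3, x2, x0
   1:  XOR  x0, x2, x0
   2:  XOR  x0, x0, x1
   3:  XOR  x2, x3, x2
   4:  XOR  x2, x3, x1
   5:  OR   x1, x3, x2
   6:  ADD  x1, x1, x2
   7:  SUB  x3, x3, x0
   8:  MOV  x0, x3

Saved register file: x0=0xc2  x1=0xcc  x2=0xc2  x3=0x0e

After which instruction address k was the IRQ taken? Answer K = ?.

after  0: x0=0xf1 x1=0xcc x2=0xff x3=0x0e  N=0 Z=0
after  1: x0=0x0e x1=0xcc x2=0xff x3=0x0e  N=0 Z=0
after  2: x0=0xc2 x1=0xcc x2=0xff x3=0x0e  N=1 Z=0
after  3: x0=0xc2 x1=0xcc x2=0xf1 x3=0x0e  N=1 Z=0
after  4: x0=0xc2 x1=0xcc x2=0xc2 x3=0x0e  N=1 Z=0
-- IRQ taken; context saved, return-PC = 5 --

K = 4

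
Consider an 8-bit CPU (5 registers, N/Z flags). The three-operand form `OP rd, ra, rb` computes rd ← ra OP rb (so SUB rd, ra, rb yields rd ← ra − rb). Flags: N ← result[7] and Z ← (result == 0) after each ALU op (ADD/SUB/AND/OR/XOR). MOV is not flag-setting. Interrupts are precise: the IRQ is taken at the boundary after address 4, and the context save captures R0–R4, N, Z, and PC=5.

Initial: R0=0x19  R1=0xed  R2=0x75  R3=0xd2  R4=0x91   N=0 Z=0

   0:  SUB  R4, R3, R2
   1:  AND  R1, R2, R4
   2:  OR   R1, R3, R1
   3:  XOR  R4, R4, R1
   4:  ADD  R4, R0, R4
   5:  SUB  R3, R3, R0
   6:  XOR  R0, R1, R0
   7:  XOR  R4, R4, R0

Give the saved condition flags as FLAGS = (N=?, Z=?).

FLAGS = (N=1, Z=0)

after  0: R0=0x19 R1=0xed R2=0x75 R3=0xd2 R4=0x5d  N=0 Z=0
after  1: R0=0x19 R1=0x55 R2=0x75 R3=0xd2 R4=0x5d  N=0 Z=0
after  2: R0=0x19 R1=0xd7 R2=0x75 R3=0xd2 R4=0x5d  N=1 Z=0
after  3: R0=0x19 R1=0xd7 R2=0x75 R3=0xd2 R4=0x8a  N=1 Z=0
after  4: R0=0x19 R1=0xd7 R2=0x75 R3=0xd2 R4=0xa3  N=1 Z=0
-- IRQ taken; context saved, return-PC = 5 --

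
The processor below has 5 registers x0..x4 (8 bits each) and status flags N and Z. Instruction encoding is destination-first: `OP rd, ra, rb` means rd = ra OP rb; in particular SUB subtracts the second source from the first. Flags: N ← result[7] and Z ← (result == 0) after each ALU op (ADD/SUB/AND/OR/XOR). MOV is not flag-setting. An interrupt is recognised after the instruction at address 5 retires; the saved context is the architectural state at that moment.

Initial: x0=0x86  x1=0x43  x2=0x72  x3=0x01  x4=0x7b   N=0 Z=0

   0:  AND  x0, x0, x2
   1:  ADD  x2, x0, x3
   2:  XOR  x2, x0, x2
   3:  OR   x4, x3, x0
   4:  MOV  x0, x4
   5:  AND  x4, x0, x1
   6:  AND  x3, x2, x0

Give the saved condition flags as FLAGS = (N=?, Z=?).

after  0: x0=0x02 x1=0x43 x2=0x72 x3=0x01 x4=0x7b  N=0 Z=0
after  1: x0=0x02 x1=0x43 x2=0x03 x3=0x01 x4=0x7b  N=0 Z=0
after  2: x0=0x02 x1=0x43 x2=0x01 x3=0x01 x4=0x7b  N=0 Z=0
after  3: x0=0x02 x1=0x43 x2=0x01 x3=0x01 x4=0x03  N=0 Z=0
after  4: x0=0x03 x1=0x43 x2=0x01 x3=0x01 x4=0x03  N=0 Z=0
after  5: x0=0x03 x1=0x43 x2=0x01 x3=0x01 x4=0x03  N=0 Z=0
-- IRQ taken; context saved, return-PC = 6 --

FLAGS = (N=0, Z=0)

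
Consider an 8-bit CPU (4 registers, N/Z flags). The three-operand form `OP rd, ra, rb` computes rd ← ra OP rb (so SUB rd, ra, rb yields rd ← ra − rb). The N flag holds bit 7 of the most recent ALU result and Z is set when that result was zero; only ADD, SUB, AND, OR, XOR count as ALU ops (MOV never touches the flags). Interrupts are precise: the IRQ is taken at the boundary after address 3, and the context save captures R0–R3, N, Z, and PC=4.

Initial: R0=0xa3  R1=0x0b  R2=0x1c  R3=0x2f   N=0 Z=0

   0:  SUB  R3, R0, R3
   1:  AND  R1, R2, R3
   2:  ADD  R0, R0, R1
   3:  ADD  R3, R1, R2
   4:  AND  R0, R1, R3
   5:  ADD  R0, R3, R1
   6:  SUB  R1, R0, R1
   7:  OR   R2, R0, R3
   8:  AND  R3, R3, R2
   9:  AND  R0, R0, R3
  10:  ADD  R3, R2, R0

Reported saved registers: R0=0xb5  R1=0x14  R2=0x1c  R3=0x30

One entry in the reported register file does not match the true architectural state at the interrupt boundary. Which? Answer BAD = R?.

BAD = R0

after  0: R0=0xa3 R1=0x0b R2=0x1c R3=0x74  N=0 Z=0
after  1: R0=0xa3 R1=0x14 R2=0x1c R3=0x74  N=0 Z=0
after  2: R0=0xb7 R1=0x14 R2=0x1c R3=0x74  N=1 Z=0
after  3: R0=0xb7 R1=0x14 R2=0x1c R3=0x30  N=0 Z=0
-- IRQ taken; context saved, return-PC = 4 --
mismatch: R0: reported 0xb5 vs actual 0xb7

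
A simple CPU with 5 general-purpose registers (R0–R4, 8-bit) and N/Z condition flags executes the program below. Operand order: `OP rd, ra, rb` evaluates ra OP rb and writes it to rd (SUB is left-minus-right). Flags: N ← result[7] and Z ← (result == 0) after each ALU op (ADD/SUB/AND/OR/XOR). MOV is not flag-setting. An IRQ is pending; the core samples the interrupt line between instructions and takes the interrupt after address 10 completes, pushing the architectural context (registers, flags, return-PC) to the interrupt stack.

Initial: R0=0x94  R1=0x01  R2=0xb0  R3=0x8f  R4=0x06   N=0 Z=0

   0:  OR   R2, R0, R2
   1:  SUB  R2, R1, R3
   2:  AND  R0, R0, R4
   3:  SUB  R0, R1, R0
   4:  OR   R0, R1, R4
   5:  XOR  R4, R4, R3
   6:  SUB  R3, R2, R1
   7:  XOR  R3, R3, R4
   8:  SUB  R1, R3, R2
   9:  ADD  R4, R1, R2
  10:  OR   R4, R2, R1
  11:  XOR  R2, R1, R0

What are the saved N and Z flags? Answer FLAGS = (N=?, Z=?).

FLAGS = (N=1, Z=0)

after  0: R0=0x94 R1=0x01 R2=0xb4 R3=0x8f R4=0x06  N=1 Z=0
after  1: R0=0x94 R1=0x01 R2=0x72 R3=0x8f R4=0x06  N=0 Z=0
after  2: R0=0x04 R1=0x01 R2=0x72 R3=0x8f R4=0x06  N=0 Z=0
after  3: R0=0xfd R1=0x01 R2=0x72 R3=0x8f R4=0x06  N=1 Z=0
after  4: R0=0x07 R1=0x01 R2=0x72 R3=0x8f R4=0x06  N=0 Z=0
after  5: R0=0x07 R1=0x01 R2=0x72 R3=0x8f R4=0x89  N=1 Z=0
after  6: R0=0x07 R1=0x01 R2=0x72 R3=0x71 R4=0x89  N=0 Z=0
after  7: R0=0x07 R1=0x01 R2=0x72 R3=0xf8 R4=0x89  N=1 Z=0
after  8: R0=0x07 R1=0x86 R2=0x72 R3=0xf8 R4=0x89  N=1 Z=0
after  9: R0=0x07 R1=0x86 R2=0x72 R3=0xf8 R4=0xf8  N=1 Z=0
after 10: R0=0x07 R1=0x86 R2=0x72 R3=0xf8 R4=0xf6  N=1 Z=0
-- IRQ taken; context saved, return-PC = 11 --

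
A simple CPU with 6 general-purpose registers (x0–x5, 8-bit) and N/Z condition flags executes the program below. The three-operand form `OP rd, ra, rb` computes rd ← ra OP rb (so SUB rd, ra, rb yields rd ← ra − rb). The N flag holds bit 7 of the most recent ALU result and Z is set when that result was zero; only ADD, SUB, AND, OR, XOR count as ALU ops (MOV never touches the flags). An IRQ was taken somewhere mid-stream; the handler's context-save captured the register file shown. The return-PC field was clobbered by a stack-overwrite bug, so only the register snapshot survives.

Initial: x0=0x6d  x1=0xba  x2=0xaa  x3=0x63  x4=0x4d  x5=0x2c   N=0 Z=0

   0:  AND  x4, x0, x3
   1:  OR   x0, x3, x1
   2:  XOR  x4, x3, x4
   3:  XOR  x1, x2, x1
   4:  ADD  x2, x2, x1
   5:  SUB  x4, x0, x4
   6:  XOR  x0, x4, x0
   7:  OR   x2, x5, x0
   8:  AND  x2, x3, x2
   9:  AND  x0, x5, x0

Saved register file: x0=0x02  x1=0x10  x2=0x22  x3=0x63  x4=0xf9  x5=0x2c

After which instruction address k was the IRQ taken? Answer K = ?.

K = 8

after  0: x0=0x6d x1=0xba x2=0xaa x3=0x63 x4=0x61 x5=0x2c  N=0 Z=0
after  1: x0=0xfb x1=0xba x2=0xaa x3=0x63 x4=0x61 x5=0x2c  N=1 Z=0
after  2: x0=0xfb x1=0xba x2=0xaa x3=0x63 x4=0x02 x5=0x2c  N=0 Z=0
after  3: x0=0xfb x1=0x10 x2=0xaa x3=0x63 x4=0x02 x5=0x2c  N=0 Z=0
after  4: x0=0xfb x1=0x10 x2=0xba x3=0x63 x4=0x02 x5=0x2c  N=1 Z=0
after  5: x0=0xfb x1=0x10 x2=0xba x3=0x63 x4=0xf9 x5=0x2c  N=1 Z=0
after  6: x0=0x02 x1=0x10 x2=0xba x3=0x63 x4=0xf9 x5=0x2c  N=0 Z=0
after  7: x0=0x02 x1=0x10 x2=0x2e x3=0x63 x4=0xf9 x5=0x2c  N=0 Z=0
after  8: x0=0x02 x1=0x10 x2=0x22 x3=0x63 x4=0xf9 x5=0x2c  N=0 Z=0
-- IRQ taken; context saved, return-PC = 9 --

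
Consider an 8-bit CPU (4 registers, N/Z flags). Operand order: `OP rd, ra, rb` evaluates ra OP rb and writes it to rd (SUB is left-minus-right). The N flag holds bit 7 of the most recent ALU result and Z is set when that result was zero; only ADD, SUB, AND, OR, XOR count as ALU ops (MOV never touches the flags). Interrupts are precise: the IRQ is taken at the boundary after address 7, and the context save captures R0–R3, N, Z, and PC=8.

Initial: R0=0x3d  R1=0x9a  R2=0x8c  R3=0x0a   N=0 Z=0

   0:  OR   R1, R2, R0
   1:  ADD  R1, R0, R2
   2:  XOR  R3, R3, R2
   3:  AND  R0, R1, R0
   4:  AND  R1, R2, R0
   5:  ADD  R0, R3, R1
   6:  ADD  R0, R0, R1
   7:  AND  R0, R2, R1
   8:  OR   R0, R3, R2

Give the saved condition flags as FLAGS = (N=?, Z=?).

after  0: R0=0x3d R1=0xbd R2=0x8c R3=0x0a  N=1 Z=0
after  1: R0=0x3d R1=0xc9 R2=0x8c R3=0x0a  N=1 Z=0
after  2: R0=0x3d R1=0xc9 R2=0x8c R3=0x86  N=1 Z=0
after  3: R0=0x09 R1=0xc9 R2=0x8c R3=0x86  N=0 Z=0
after  4: R0=0x09 R1=0x08 R2=0x8c R3=0x86  N=0 Z=0
after  5: R0=0x8e R1=0x08 R2=0x8c R3=0x86  N=1 Z=0
after  6: R0=0x96 R1=0x08 R2=0x8c R3=0x86  N=1 Z=0
after  7: R0=0x08 R1=0x08 R2=0x8c R3=0x86  N=0 Z=0
-- IRQ taken; context saved, return-PC = 8 --

FLAGS = (N=0, Z=0)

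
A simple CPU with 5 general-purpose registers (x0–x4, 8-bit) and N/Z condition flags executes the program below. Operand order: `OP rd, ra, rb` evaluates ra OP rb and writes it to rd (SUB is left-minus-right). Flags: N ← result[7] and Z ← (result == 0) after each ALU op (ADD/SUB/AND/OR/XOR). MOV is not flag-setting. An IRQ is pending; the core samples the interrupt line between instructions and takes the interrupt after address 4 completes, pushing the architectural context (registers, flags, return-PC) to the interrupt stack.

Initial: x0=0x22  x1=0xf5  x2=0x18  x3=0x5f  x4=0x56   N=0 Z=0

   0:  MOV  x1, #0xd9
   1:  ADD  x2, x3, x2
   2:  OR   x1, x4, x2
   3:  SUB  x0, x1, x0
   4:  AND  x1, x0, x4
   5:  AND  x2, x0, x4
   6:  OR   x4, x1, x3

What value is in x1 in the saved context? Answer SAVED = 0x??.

after  0: x0=0x22 x1=0xd9 x2=0x18 x3=0x5f x4=0x56  N=0 Z=0
after  1: x0=0x22 x1=0xd9 x2=0x77 x3=0x5f x4=0x56  N=0 Z=0
after  2: x0=0x22 x1=0x77 x2=0x77 x3=0x5f x4=0x56  N=0 Z=0
after  3: x0=0x55 x1=0x77 x2=0x77 x3=0x5f x4=0x56  N=0 Z=0
after  4: x0=0x55 x1=0x54 x2=0x77 x3=0x5f x4=0x56  N=0 Z=0
-- IRQ taken; context saved, return-PC = 5 --

SAVED = 0x54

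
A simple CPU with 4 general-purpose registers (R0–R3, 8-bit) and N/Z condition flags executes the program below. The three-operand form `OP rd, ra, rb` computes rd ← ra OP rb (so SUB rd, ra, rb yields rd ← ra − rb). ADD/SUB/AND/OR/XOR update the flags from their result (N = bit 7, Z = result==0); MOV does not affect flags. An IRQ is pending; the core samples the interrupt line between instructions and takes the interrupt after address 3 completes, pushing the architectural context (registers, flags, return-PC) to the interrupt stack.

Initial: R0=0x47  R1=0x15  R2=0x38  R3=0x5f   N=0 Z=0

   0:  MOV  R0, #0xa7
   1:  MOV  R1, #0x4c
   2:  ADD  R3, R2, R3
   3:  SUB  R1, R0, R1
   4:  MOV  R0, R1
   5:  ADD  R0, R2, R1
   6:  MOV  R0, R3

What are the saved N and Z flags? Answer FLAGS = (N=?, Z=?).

FLAGS = (N=0, Z=0)

after  0: R0=0xa7 R1=0x15 R2=0x38 R3=0x5f  N=0 Z=0
after  1: R0=0xa7 R1=0x4c R2=0x38 R3=0x5f  N=0 Z=0
after  2: R0=0xa7 R1=0x4c R2=0x38 R3=0x97  N=1 Z=0
after  3: R0=0xa7 R1=0x5b R2=0x38 R3=0x97  N=0 Z=0
-- IRQ taken; context saved, return-PC = 4 --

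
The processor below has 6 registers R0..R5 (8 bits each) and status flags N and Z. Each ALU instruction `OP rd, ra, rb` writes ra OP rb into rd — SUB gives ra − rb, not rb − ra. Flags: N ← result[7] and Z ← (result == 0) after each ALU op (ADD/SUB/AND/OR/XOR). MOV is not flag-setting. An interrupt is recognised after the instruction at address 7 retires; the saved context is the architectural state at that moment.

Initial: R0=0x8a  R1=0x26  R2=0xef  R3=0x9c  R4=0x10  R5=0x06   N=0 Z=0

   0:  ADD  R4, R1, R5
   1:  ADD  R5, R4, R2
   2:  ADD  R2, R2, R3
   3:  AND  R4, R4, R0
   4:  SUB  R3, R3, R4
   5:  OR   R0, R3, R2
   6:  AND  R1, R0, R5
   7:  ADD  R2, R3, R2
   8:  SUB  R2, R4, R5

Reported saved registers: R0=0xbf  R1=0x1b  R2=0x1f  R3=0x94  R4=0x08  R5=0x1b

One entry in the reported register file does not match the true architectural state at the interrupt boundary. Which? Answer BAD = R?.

after  0: R0=0x8a R1=0x26 R2=0xef R3=0x9c R4=0x2c R5=0x06  N=0 Z=0
after  1: R0=0x8a R1=0x26 R2=0xef R3=0x9c R4=0x2c R5=0x1b  N=0 Z=0
after  2: R0=0x8a R1=0x26 R2=0x8b R3=0x9c R4=0x2c R5=0x1b  N=1 Z=0
after  3: R0=0x8a R1=0x26 R2=0x8b R3=0x9c R4=0x08 R5=0x1b  N=0 Z=0
after  4: R0=0x8a R1=0x26 R2=0x8b R3=0x94 R4=0x08 R5=0x1b  N=1 Z=0
after  5: R0=0x9f R1=0x26 R2=0x8b R3=0x94 R4=0x08 R5=0x1b  N=1 Z=0
after  6: R0=0x9f R1=0x1b R2=0x8b R3=0x94 R4=0x08 R5=0x1b  N=0 Z=0
after  7: R0=0x9f R1=0x1b R2=0x1f R3=0x94 R4=0x08 R5=0x1b  N=0 Z=0
-- IRQ taken; context saved, return-PC = 8 --
mismatch: R0: reported 0xbf vs actual 0x9f

BAD = R0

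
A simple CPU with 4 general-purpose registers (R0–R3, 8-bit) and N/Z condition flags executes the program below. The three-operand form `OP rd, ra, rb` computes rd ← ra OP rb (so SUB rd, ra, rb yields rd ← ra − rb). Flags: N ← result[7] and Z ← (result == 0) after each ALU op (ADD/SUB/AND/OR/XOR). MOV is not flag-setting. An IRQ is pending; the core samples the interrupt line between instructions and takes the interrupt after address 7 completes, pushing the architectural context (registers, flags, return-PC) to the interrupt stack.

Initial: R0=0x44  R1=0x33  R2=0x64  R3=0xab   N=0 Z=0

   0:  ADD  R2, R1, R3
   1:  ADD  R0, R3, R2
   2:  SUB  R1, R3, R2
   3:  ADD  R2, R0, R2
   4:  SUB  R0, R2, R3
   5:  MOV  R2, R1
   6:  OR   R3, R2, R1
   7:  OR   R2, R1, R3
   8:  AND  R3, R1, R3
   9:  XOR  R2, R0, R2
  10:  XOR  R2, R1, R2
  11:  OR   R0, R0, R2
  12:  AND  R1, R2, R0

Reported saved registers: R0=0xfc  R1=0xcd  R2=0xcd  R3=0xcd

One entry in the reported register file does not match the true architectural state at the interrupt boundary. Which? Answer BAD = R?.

after  0: R0=0x44 R1=0x33 R2=0xde R3=0xab  N=1 Z=0
after  1: R0=0x89 R1=0x33 R2=0xde R3=0xab  N=1 Z=0
after  2: R0=0x89 R1=0xcd R2=0xde R3=0xab  N=1 Z=0
after  3: R0=0x89 R1=0xcd R2=0x67 R3=0xab  N=0 Z=0
after  4: R0=0xbc R1=0xcd R2=0x67 R3=0xab  N=1 Z=0
after  5: R0=0xbc R1=0xcd R2=0xcd R3=0xab  N=1 Z=0
after  6: R0=0xbc R1=0xcd R2=0xcd R3=0xcd  N=1 Z=0
after  7: R0=0xbc R1=0xcd R2=0xcd R3=0xcd  N=1 Z=0
-- IRQ taken; context saved, return-PC = 8 --
mismatch: R0: reported 0xfc vs actual 0xbc

BAD = R0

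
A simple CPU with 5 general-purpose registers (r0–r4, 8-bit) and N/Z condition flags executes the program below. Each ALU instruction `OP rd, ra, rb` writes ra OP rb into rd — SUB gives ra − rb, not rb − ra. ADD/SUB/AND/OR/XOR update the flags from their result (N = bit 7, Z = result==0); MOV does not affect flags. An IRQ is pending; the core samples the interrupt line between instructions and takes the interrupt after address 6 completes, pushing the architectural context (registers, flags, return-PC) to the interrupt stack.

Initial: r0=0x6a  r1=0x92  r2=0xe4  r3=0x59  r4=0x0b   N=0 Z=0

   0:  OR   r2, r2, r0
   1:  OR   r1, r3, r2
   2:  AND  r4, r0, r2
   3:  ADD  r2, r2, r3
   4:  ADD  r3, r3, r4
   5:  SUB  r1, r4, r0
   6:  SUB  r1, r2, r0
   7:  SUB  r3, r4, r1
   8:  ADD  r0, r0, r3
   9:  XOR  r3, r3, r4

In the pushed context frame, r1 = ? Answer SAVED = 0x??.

SAVED = 0xdd

after  0: r0=0x6a r1=0x92 r2=0xee r3=0x59 r4=0x0b  N=1 Z=0
after  1: r0=0x6a r1=0xff r2=0xee r3=0x59 r4=0x0b  N=1 Z=0
after  2: r0=0x6a r1=0xff r2=0xee r3=0x59 r4=0x6a  N=0 Z=0
after  3: r0=0x6a r1=0xff r2=0x47 r3=0x59 r4=0x6a  N=0 Z=0
after  4: r0=0x6a r1=0xff r2=0x47 r3=0xc3 r4=0x6a  N=1 Z=0
after  5: r0=0x6a r1=0x00 r2=0x47 r3=0xc3 r4=0x6a  N=0 Z=1
after  6: r0=0x6a r1=0xdd r2=0x47 r3=0xc3 r4=0x6a  N=1 Z=0
-- IRQ taken; context saved, return-PC = 7 --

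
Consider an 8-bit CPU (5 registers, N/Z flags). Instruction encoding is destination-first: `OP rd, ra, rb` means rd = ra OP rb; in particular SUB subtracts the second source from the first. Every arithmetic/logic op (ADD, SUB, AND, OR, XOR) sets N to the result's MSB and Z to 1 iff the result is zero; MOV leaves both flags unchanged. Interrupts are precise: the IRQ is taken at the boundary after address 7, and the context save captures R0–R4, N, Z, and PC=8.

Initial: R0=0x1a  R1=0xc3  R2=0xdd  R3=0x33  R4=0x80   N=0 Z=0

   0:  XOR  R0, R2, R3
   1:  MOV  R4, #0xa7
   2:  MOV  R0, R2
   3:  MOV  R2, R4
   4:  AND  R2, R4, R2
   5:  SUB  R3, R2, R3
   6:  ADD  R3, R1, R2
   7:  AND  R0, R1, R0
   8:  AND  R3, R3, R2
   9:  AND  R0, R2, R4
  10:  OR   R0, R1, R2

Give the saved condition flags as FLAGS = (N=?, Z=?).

after  0: R0=0xee R1=0xc3 R2=0xdd R3=0x33 R4=0x80  N=1 Z=0
after  1: R0=0xee R1=0xc3 R2=0xdd R3=0x33 R4=0xa7  N=1 Z=0
after  2: R0=0xdd R1=0xc3 R2=0xdd R3=0x33 R4=0xa7  N=1 Z=0
after  3: R0=0xdd R1=0xc3 R2=0xa7 R3=0x33 R4=0xa7  N=1 Z=0
after  4: R0=0xdd R1=0xc3 R2=0xa7 R3=0x33 R4=0xa7  N=1 Z=0
after  5: R0=0xdd R1=0xc3 R2=0xa7 R3=0x74 R4=0xa7  N=0 Z=0
after  6: R0=0xdd R1=0xc3 R2=0xa7 R3=0x6a R4=0xa7  N=0 Z=0
after  7: R0=0xc1 R1=0xc3 R2=0xa7 R3=0x6a R4=0xa7  N=1 Z=0
-- IRQ taken; context saved, return-PC = 8 --

FLAGS = (N=1, Z=0)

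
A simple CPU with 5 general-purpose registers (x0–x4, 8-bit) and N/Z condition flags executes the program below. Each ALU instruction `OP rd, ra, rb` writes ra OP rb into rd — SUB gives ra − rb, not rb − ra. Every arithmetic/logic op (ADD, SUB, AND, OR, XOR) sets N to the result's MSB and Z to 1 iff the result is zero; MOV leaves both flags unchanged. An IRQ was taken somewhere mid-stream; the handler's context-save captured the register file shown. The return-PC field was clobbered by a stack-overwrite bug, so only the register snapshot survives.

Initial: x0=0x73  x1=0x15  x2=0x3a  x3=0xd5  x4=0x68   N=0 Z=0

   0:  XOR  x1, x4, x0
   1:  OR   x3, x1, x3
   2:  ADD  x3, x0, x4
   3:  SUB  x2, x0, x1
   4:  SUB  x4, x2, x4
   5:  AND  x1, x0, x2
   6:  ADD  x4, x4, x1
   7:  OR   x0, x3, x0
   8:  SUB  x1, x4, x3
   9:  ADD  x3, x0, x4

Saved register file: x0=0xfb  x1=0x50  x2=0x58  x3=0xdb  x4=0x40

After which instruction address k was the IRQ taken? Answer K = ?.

K = 7

after  0: x0=0x73 x1=0x1b x2=0x3a x3=0xd5 x4=0x68  N=0 Z=0
after  1: x0=0x73 x1=0x1b x2=0x3a x3=0xdf x4=0x68  N=1 Z=0
after  2: x0=0x73 x1=0x1b x2=0x3a x3=0xdb x4=0x68  N=1 Z=0
after  3: x0=0x73 x1=0x1b x2=0x58 x3=0xdb x4=0x68  N=0 Z=0
after  4: x0=0x73 x1=0x1b x2=0x58 x3=0xdb x4=0xf0  N=1 Z=0
after  5: x0=0x73 x1=0x50 x2=0x58 x3=0xdb x4=0xf0  N=0 Z=0
after  6: x0=0x73 x1=0x50 x2=0x58 x3=0xdb x4=0x40  N=0 Z=0
after  7: x0=0xfb x1=0x50 x2=0x58 x3=0xdb x4=0x40  N=1 Z=0
-- IRQ taken; context saved, return-PC = 8 --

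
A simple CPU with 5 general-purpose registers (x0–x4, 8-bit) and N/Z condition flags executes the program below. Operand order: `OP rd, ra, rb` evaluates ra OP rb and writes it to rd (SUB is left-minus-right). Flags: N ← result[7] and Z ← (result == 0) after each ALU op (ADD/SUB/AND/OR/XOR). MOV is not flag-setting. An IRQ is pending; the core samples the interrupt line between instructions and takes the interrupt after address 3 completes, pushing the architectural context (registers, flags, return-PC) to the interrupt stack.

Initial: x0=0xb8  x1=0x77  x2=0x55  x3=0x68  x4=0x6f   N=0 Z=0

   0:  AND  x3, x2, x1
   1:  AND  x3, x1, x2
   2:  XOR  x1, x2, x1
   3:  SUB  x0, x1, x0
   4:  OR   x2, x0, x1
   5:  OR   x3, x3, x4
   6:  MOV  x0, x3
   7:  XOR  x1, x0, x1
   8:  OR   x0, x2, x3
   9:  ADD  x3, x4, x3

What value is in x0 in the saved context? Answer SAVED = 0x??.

after  0: x0=0xb8 x1=0x77 x2=0x55 x3=0x55 x4=0x6f  N=0 Z=0
after  1: x0=0xb8 x1=0x77 x2=0x55 x3=0x55 x4=0x6f  N=0 Z=0
after  2: x0=0xb8 x1=0x22 x2=0x55 x3=0x55 x4=0x6f  N=0 Z=0
after  3: x0=0x6a x1=0x22 x2=0x55 x3=0x55 x4=0x6f  N=0 Z=0
-- IRQ taken; context saved, return-PC = 4 --

SAVED = 0x6a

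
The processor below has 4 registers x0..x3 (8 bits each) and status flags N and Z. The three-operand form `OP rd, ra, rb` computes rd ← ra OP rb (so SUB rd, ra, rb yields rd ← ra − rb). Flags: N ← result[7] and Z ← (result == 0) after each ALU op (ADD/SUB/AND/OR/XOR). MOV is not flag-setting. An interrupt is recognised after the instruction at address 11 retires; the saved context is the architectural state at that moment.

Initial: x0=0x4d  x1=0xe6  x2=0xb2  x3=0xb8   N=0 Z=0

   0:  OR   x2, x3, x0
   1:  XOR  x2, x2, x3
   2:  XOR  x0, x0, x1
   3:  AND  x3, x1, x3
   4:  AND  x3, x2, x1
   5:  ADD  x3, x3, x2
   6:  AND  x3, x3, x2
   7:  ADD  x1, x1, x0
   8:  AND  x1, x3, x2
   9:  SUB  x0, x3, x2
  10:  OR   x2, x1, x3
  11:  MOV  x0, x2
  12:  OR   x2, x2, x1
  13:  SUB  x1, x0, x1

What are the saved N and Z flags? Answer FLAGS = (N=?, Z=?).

FLAGS = (N=0, Z=0)

after  0: x0=0x4d x1=0xe6 x2=0xfd x3=0xb8  N=1 Z=0
after  1: x0=0x4d x1=0xe6 x2=0x45 x3=0xb8  N=0 Z=0
after  2: x0=0xab x1=0xe6 x2=0x45 x3=0xb8  N=1 Z=0
after  3: x0=0xab x1=0xe6 x2=0x45 x3=0xa0  N=1 Z=0
after  4: x0=0xab x1=0xe6 x2=0x45 x3=0x44  N=0 Z=0
after  5: x0=0xab x1=0xe6 x2=0x45 x3=0x89  N=1 Z=0
after  6: x0=0xab x1=0xe6 x2=0x45 x3=0x01  N=0 Z=0
after  7: x0=0xab x1=0x91 x2=0x45 x3=0x01  N=1 Z=0
after  8: x0=0xab x1=0x01 x2=0x45 x3=0x01  N=0 Z=0
after  9: x0=0xbc x1=0x01 x2=0x45 x3=0x01  N=1 Z=0
after 10: x0=0xbc x1=0x01 x2=0x01 x3=0x01  N=0 Z=0
after 11: x0=0x01 x1=0x01 x2=0x01 x3=0x01  N=0 Z=0
-- IRQ taken; context saved, return-PC = 12 --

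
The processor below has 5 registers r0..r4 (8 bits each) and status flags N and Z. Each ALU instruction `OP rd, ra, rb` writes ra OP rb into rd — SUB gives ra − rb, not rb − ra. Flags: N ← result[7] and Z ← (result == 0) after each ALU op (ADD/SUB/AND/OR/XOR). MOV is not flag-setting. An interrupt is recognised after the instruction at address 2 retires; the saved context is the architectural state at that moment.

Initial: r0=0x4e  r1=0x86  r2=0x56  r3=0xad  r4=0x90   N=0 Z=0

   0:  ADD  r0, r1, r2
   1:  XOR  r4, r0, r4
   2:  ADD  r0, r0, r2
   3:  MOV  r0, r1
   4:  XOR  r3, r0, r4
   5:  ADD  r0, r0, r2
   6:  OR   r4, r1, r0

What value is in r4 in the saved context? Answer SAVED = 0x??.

after  0: r0=0xdc r1=0x86 r2=0x56 r3=0xad r4=0x90  N=1 Z=0
after  1: r0=0xdc r1=0x86 r2=0x56 r3=0xad r4=0x4c  N=0 Z=0
after  2: r0=0x32 r1=0x86 r2=0x56 r3=0xad r4=0x4c  N=0 Z=0
-- IRQ taken; context saved, return-PC = 3 --

SAVED = 0x4c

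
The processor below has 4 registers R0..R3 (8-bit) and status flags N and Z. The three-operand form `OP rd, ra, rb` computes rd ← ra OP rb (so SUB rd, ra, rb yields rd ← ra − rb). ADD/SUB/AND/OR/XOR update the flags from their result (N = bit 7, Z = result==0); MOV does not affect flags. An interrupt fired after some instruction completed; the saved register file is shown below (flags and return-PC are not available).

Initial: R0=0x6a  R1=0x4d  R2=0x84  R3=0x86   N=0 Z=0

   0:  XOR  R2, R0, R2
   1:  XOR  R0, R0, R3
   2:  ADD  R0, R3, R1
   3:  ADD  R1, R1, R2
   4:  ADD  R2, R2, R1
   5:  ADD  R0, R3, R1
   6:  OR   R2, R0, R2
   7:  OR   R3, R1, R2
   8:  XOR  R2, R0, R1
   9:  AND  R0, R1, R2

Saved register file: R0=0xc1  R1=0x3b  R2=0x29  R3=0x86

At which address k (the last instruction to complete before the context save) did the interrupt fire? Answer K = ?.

K = 5

after  0: R0=0x6a R1=0x4d R2=0xee R3=0x86  N=1 Z=0
after  1: R0=0xec R1=0x4d R2=0xee R3=0x86  N=1 Z=0
after  2: R0=0xd3 R1=0x4d R2=0xee R3=0x86  N=1 Z=0
after  3: R0=0xd3 R1=0x3b R2=0xee R3=0x86  N=0 Z=0
after  4: R0=0xd3 R1=0x3b R2=0x29 R3=0x86  N=0 Z=0
after  5: R0=0xc1 R1=0x3b R2=0x29 R3=0x86  N=1 Z=0
-- IRQ taken; context saved, return-PC = 6 --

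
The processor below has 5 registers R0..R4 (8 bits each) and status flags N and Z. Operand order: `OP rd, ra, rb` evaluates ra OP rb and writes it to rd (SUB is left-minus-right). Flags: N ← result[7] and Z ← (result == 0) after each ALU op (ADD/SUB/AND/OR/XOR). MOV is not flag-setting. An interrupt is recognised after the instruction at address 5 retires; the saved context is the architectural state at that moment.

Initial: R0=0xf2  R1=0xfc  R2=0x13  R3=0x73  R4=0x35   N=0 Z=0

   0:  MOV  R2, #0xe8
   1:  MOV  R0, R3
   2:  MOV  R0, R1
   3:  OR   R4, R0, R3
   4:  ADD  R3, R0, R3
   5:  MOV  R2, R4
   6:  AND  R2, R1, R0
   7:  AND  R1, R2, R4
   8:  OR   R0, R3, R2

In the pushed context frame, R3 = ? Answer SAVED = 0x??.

after  0: R0=0xf2 R1=0xfc R2=0xe8 R3=0x73 R4=0x35  N=0 Z=0
after  1: R0=0x73 R1=0xfc R2=0xe8 R3=0x73 R4=0x35  N=0 Z=0
after  2: R0=0xfc R1=0xfc R2=0xe8 R3=0x73 R4=0x35  N=0 Z=0
after  3: R0=0xfc R1=0xfc R2=0xe8 R3=0x73 R4=0xff  N=1 Z=0
after  4: R0=0xfc R1=0xfc R2=0xe8 R3=0x6f R4=0xff  N=0 Z=0
after  5: R0=0xfc R1=0xfc R2=0xff R3=0x6f R4=0xff  N=0 Z=0
-- IRQ taken; context saved, return-PC = 6 --

SAVED = 0x6f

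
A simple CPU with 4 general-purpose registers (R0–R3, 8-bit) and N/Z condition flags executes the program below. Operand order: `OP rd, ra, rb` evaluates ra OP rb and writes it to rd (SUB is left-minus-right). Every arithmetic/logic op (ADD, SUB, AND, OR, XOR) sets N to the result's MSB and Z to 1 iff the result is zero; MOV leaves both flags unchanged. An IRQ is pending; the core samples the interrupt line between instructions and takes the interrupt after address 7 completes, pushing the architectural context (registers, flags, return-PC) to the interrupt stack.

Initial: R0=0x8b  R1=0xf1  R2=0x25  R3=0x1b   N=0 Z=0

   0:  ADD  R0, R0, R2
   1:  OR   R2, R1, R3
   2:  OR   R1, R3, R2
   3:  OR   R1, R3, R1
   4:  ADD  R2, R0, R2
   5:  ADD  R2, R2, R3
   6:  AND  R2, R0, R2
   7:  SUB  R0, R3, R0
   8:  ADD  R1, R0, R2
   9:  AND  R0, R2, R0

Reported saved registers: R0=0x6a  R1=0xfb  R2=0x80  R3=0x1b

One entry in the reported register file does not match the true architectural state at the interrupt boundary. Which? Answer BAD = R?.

BAD = R0

after  0: R0=0xb0 R1=0xf1 R2=0x25 R3=0x1b  N=1 Z=0
after  1: R0=0xb0 R1=0xf1 R2=0xfb R3=0x1b  N=1 Z=0
after  2: R0=0xb0 R1=0xfb R2=0xfb R3=0x1b  N=1 Z=0
after  3: R0=0xb0 R1=0xfb R2=0xfb R3=0x1b  N=1 Z=0
after  4: R0=0xb0 R1=0xfb R2=0xab R3=0x1b  N=1 Z=0
after  5: R0=0xb0 R1=0xfb R2=0xc6 R3=0x1b  N=1 Z=0
after  6: R0=0xb0 R1=0xfb R2=0x80 R3=0x1b  N=1 Z=0
after  7: R0=0x6b R1=0xfb R2=0x80 R3=0x1b  N=0 Z=0
-- IRQ taken; context saved, return-PC = 8 --
mismatch: R0: reported 0x6a vs actual 0x6b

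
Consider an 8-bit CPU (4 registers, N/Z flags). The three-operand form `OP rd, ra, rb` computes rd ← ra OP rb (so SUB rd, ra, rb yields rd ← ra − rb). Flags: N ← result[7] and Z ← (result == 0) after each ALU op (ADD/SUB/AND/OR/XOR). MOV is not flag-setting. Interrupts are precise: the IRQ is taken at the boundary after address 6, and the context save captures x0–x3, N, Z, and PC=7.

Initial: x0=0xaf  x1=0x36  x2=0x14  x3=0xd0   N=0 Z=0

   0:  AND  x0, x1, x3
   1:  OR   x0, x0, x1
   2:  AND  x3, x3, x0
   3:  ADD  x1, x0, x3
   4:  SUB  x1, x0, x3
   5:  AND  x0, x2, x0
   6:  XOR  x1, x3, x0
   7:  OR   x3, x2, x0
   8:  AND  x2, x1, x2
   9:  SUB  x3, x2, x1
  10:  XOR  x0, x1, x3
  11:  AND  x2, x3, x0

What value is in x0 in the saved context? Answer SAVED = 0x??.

after  0: x0=0x10 x1=0x36 x2=0x14 x3=0xd0  N=0 Z=0
after  1: x0=0x36 x1=0x36 x2=0x14 x3=0xd0  N=0 Z=0
after  2: x0=0x36 x1=0x36 x2=0x14 x3=0x10  N=0 Z=0
after  3: x0=0x36 x1=0x46 x2=0x14 x3=0x10  N=0 Z=0
after  4: x0=0x36 x1=0x26 x2=0x14 x3=0x10  N=0 Z=0
after  5: x0=0x14 x1=0x26 x2=0x14 x3=0x10  N=0 Z=0
after  6: x0=0x14 x1=0x04 x2=0x14 x3=0x10  N=0 Z=0
-- IRQ taken; context saved, return-PC = 7 --

SAVED = 0x14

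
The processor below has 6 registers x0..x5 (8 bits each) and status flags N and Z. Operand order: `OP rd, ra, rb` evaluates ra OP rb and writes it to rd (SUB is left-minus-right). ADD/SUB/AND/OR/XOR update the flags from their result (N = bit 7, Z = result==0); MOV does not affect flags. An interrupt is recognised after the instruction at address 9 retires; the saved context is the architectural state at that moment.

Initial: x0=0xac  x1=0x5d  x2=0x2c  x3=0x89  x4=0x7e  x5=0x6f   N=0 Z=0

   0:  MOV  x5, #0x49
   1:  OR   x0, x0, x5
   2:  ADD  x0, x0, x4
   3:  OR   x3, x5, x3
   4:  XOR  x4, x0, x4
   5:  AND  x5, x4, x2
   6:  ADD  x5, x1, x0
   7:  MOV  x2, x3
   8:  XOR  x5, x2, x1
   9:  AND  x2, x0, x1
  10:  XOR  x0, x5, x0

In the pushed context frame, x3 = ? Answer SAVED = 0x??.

SAVED = 0xc9

after  0: x0=0xac x1=0x5d x2=0x2c x3=0x89 x4=0x7e x5=0x49  N=0 Z=0
after  1: x0=0xed x1=0x5d x2=0x2c x3=0x89 x4=0x7e x5=0x49  N=1 Z=0
after  2: x0=0x6b x1=0x5d x2=0x2c x3=0x89 x4=0x7e x5=0x49  N=0 Z=0
after  3: x0=0x6b x1=0x5d x2=0x2c x3=0xc9 x4=0x7e x5=0x49  N=1 Z=0
after  4: x0=0x6b x1=0x5d x2=0x2c x3=0xc9 x4=0x15 x5=0x49  N=0 Z=0
after  5: x0=0x6b x1=0x5d x2=0x2c x3=0xc9 x4=0x15 x5=0x04  N=0 Z=0
after  6: x0=0x6b x1=0x5d x2=0x2c x3=0xc9 x4=0x15 x5=0xc8  N=1 Z=0
after  7: x0=0x6b x1=0x5d x2=0xc9 x3=0xc9 x4=0x15 x5=0xc8  N=1 Z=0
after  8: x0=0x6b x1=0x5d x2=0xc9 x3=0xc9 x4=0x15 x5=0x94  N=1 Z=0
after  9: x0=0x6b x1=0x5d x2=0x49 x3=0xc9 x4=0x15 x5=0x94  N=0 Z=0
-- IRQ taken; context saved, return-PC = 10 --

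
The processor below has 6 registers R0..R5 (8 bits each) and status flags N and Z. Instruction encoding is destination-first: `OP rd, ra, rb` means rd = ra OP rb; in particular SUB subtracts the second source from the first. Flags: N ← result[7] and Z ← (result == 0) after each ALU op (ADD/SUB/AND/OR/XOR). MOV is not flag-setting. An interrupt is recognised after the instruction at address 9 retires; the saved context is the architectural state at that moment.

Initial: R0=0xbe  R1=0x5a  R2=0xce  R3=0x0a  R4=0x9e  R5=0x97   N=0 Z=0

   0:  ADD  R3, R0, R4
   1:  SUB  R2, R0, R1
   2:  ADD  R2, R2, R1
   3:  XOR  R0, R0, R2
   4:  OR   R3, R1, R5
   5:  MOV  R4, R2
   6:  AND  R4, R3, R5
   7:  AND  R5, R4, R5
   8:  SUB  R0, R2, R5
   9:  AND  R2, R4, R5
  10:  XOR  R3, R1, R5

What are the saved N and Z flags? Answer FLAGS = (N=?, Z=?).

FLAGS = (N=1, Z=0)

after  0: R0=0xbe R1=0x5a R2=0xce R3=0x5c R4=0x9e R5=0x97  N=0 Z=0
after  1: R0=0xbe R1=0x5a R2=0x64 R3=0x5c R4=0x9e R5=0x97  N=0 Z=0
after  2: R0=0xbe R1=0x5a R2=0xbe R3=0x5c R4=0x9e R5=0x97  N=1 Z=0
after  3: R0=0x00 R1=0x5a R2=0xbe R3=0x5c R4=0x9e R5=0x97  N=0 Z=1
after  4: R0=0x00 R1=0x5a R2=0xbe R3=0xdf R4=0x9e R5=0x97  N=1 Z=0
after  5: R0=0x00 R1=0x5a R2=0xbe R3=0xdf R4=0xbe R5=0x97  N=1 Z=0
after  6: R0=0x00 R1=0x5a R2=0xbe R3=0xdf R4=0x97 R5=0x97  N=1 Z=0
after  7: R0=0x00 R1=0x5a R2=0xbe R3=0xdf R4=0x97 R5=0x97  N=1 Z=0
after  8: R0=0x27 R1=0x5a R2=0xbe R3=0xdf R4=0x97 R5=0x97  N=0 Z=0
after  9: R0=0x27 R1=0x5a R2=0x97 R3=0xdf R4=0x97 R5=0x97  N=1 Z=0
-- IRQ taken; context saved, return-PC = 10 --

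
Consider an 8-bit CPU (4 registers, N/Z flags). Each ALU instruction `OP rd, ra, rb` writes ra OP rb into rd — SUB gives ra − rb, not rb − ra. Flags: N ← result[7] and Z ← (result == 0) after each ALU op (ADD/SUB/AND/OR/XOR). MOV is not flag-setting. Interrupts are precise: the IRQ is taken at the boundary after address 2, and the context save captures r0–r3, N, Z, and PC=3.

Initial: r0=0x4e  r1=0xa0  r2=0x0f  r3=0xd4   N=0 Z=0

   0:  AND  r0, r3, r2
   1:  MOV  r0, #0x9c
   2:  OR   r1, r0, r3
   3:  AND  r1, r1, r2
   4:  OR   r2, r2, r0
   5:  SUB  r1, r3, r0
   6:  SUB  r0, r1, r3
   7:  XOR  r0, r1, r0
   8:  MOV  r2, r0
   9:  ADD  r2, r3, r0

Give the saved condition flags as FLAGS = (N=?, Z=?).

after  0: r0=0x04 r1=0xa0 r2=0x0f r3=0xd4  N=0 Z=0
after  1: r0=0x9c r1=0xa0 r2=0x0f r3=0xd4  N=0 Z=0
after  2: r0=0x9c r1=0xdc r2=0x0f r3=0xd4  N=1 Z=0
-- IRQ taken; context saved, return-PC = 3 --

FLAGS = (N=1, Z=0)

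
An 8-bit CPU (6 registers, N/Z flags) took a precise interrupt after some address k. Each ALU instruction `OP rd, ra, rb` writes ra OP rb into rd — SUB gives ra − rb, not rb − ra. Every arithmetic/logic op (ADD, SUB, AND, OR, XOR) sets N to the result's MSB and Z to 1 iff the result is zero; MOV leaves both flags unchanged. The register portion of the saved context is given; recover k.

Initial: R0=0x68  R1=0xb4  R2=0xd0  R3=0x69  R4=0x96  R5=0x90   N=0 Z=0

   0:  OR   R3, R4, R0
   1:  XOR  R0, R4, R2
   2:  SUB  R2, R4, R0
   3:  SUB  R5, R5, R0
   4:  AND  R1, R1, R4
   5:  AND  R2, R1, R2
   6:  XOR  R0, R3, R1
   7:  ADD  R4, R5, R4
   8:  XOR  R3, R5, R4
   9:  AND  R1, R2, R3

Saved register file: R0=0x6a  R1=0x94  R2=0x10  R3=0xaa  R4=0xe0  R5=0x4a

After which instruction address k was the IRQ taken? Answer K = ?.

after  0: R0=0x68 R1=0xb4 R2=0xd0 R3=0xfe R4=0x96 R5=0x90  N=1 Z=0
after  1: R0=0x46 R1=0xb4 R2=0xd0 R3=0xfe R4=0x96 R5=0x90  N=0 Z=0
after  2: R0=0x46 R1=0xb4 R2=0x50 R3=0xfe R4=0x96 R5=0x90  N=0 Z=0
after  3: R0=0x46 R1=0xb4 R2=0x50 R3=0xfe R4=0x96 R5=0x4a  N=0 Z=0
after  4: R0=0x46 R1=0x94 R2=0x50 R3=0xfe R4=0x96 R5=0x4a  N=1 Z=0
after  5: R0=0x46 R1=0x94 R2=0x10 R3=0xfe R4=0x96 R5=0x4a  N=0 Z=0
after  6: R0=0x6a R1=0x94 R2=0x10 R3=0xfe R4=0x96 R5=0x4a  N=0 Z=0
after  7: R0=0x6a R1=0x94 R2=0x10 R3=0xfe R4=0xe0 R5=0x4a  N=1 Z=0
after  8: R0=0x6a R1=0x94 R2=0x10 R3=0xaa R4=0xe0 R5=0x4a  N=1 Z=0
-- IRQ taken; context saved, return-PC = 9 --

K = 8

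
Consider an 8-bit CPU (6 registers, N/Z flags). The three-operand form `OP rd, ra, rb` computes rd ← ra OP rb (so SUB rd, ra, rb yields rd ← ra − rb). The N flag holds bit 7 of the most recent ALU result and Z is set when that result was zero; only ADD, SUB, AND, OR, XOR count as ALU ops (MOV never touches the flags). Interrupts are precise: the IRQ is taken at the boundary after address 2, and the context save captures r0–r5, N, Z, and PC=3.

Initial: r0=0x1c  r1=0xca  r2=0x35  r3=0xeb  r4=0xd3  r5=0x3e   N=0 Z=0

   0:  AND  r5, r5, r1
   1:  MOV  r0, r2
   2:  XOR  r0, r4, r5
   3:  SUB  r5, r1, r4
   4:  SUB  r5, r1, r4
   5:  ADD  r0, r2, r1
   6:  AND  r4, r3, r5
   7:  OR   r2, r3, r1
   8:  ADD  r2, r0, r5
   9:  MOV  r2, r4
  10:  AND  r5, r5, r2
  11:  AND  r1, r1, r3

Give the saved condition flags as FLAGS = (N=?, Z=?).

FLAGS = (N=1, Z=0)

after  0: r0=0x1c r1=0xca r2=0x35 r3=0xeb r4=0xd3 r5=0x0a  N=0 Z=0
after  1: r0=0x35 r1=0xca r2=0x35 r3=0xeb r4=0xd3 r5=0x0a  N=0 Z=0
after  2: r0=0xd9 r1=0xca r2=0x35 r3=0xeb r4=0xd3 r5=0x0a  N=1 Z=0
-- IRQ taken; context saved, return-PC = 3 --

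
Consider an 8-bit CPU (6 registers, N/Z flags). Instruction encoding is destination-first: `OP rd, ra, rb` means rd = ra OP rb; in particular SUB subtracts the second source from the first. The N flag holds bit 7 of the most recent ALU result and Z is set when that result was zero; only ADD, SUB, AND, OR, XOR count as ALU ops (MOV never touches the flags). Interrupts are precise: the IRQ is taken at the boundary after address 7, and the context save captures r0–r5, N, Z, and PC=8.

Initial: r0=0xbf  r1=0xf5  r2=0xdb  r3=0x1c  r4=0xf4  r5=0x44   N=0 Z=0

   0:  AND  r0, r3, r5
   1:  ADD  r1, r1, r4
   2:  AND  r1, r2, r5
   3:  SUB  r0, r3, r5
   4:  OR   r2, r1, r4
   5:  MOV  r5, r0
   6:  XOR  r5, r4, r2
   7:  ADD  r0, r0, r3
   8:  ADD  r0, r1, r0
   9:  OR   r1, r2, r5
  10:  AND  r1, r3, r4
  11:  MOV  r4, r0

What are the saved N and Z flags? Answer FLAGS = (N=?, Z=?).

FLAGS = (N=1, Z=0)

after  0: r0=0x04 r1=0xf5 r2=0xdb r3=0x1c r4=0xf4 r5=0x44  N=0 Z=0
after  1: r0=0x04 r1=0xe9 r2=0xdb r3=0x1c r4=0xf4 r5=0x44  N=1 Z=0
after  2: r0=0x04 r1=0x40 r2=0xdb r3=0x1c r4=0xf4 r5=0x44  N=0 Z=0
after  3: r0=0xd8 r1=0x40 r2=0xdb r3=0x1c r4=0xf4 r5=0x44  N=1 Z=0
after  4: r0=0xd8 r1=0x40 r2=0xf4 r3=0x1c r4=0xf4 r5=0x44  N=1 Z=0
after  5: r0=0xd8 r1=0x40 r2=0xf4 r3=0x1c r4=0xf4 r5=0xd8  N=1 Z=0
after  6: r0=0xd8 r1=0x40 r2=0xf4 r3=0x1c r4=0xf4 r5=0x00  N=0 Z=1
after  7: r0=0xf4 r1=0x40 r2=0xf4 r3=0x1c r4=0xf4 r5=0x00  N=1 Z=0
-- IRQ taken; context saved, return-PC = 8 --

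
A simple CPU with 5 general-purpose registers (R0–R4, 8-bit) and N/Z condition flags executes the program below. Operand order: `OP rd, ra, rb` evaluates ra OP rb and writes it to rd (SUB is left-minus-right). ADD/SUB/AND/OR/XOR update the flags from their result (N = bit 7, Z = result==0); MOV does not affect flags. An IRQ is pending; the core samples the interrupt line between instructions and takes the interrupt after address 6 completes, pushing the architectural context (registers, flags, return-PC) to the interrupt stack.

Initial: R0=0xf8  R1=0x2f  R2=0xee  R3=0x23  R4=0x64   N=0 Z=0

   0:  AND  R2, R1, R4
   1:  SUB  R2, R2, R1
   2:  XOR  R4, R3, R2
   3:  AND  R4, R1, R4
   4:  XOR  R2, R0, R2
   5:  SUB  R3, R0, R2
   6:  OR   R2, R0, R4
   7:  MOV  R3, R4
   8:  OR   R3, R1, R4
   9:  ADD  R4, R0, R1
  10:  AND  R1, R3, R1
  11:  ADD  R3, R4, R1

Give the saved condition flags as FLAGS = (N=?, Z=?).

FLAGS = (N=1, Z=0)

after  0: R0=0xf8 R1=0x2f R2=0x24 R3=0x23 R4=0x64  N=0 Z=0
after  1: R0=0xf8 R1=0x2f R2=0xf5 R3=0x23 R4=0x64  N=1 Z=0
after  2: R0=0xf8 R1=0x2f R2=0xf5 R3=0x23 R4=0xd6  N=1 Z=0
after  3: R0=0xf8 R1=0x2f R2=0xf5 R3=0x23 R4=0x06  N=0 Z=0
after  4: R0=0xf8 R1=0x2f R2=0x0d R3=0x23 R4=0x06  N=0 Z=0
after  5: R0=0xf8 R1=0x2f R2=0x0d R3=0xeb R4=0x06  N=1 Z=0
after  6: R0=0xf8 R1=0x2f R2=0xfe R3=0xeb R4=0x06  N=1 Z=0
-- IRQ taken; context saved, return-PC = 7 --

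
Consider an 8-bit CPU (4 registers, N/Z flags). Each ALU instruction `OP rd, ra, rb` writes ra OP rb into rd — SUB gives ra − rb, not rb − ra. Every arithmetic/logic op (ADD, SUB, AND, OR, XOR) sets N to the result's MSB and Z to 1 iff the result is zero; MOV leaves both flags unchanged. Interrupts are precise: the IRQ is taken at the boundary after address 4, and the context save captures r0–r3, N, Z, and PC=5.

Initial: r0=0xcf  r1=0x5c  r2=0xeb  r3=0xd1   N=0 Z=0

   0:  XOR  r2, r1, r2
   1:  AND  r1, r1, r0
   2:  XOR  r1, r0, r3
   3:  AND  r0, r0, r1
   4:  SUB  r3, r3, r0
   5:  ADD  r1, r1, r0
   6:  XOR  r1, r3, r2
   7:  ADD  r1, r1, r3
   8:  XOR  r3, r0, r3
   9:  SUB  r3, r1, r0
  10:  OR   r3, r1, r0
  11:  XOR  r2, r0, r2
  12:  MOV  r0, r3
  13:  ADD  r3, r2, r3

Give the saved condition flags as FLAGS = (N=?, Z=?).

FLAGS = (N=1, Z=0)

after  0: r0=0xcf r1=0x5c r2=0xb7 r3=0xd1  N=1 Z=0
after  1: r0=0xcf r1=0x4c r2=0xb7 r3=0xd1  N=0 Z=0
after  2: r0=0xcf r1=0x1e r2=0xb7 r3=0xd1  N=0 Z=0
after  3: r0=0x0e r1=0x1e r2=0xb7 r3=0xd1  N=0 Z=0
after  4: r0=0x0e r1=0x1e r2=0xb7 r3=0xc3  N=1 Z=0
-- IRQ taken; context saved, return-PC = 5 --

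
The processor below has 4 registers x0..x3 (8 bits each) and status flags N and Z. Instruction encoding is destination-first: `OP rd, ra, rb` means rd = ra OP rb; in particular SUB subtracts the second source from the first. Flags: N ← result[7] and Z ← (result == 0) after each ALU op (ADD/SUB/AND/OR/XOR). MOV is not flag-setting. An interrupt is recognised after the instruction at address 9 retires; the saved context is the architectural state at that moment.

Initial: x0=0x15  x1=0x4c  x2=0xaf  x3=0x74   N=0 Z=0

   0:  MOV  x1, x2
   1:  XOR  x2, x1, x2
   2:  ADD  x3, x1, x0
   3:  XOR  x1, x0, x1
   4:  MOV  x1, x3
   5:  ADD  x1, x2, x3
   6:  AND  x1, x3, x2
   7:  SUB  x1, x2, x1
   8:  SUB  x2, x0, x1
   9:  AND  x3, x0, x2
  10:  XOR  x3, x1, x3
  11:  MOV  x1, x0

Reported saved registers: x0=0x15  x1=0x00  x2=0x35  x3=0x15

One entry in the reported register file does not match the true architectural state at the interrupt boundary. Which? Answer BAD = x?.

after  0: x0=0x15 x1=0xaf x2=0xaf x3=0x74  N=0 Z=0
after  1: x0=0x15 x1=0xaf x2=0x00 x3=0x74  N=0 Z=1
after  2: x0=0x15 x1=0xaf x2=0x00 x3=0xc4  N=1 Z=0
after  3: x0=0x15 x1=0xba x2=0x00 x3=0xc4  N=1 Z=0
after  4: x0=0x15 x1=0xc4 x2=0x00 x3=0xc4  N=1 Z=0
after  5: x0=0x15 x1=0xc4 x2=0x00 x3=0xc4  N=1 Z=0
after  6: x0=0x15 x1=0x00 x2=0x00 x3=0xc4  N=0 Z=1
after  7: x0=0x15 x1=0x00 x2=0x00 x3=0xc4  N=0 Z=1
after  8: x0=0x15 x1=0x00 x2=0x15 x3=0xc4  N=0 Z=0
after  9: x0=0x15 x1=0x00 x2=0x15 x3=0x15  N=0 Z=0
-- IRQ taken; context saved, return-PC = 10 --
mismatch: x2: reported 0x35 vs actual 0x15

BAD = x2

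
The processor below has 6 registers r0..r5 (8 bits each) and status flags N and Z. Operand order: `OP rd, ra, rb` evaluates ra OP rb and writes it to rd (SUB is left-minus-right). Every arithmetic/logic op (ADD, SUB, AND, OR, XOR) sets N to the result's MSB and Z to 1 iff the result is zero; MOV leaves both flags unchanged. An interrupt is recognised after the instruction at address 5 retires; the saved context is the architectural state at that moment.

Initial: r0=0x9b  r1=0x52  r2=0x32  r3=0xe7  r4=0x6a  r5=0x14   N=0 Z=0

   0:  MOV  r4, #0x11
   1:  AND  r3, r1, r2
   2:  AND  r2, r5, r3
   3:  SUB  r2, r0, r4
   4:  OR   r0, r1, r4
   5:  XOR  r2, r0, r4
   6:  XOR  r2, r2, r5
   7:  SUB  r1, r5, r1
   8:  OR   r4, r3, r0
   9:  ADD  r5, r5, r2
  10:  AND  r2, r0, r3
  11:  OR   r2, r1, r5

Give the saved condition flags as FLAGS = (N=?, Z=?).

FLAGS = (N=0, Z=0)

after  0: r0=0x9b r1=0x52 r2=0x32 r3=0xe7 r4=0x11 r5=0x14  N=0 Z=0
after  1: r0=0x9b r1=0x52 r2=0x32 r3=0x12 r4=0x11 r5=0x14  N=0 Z=0
after  2: r0=0x9b r1=0x52 r2=0x10 r3=0x12 r4=0x11 r5=0x14  N=0 Z=0
after  3: r0=0x9b r1=0x52 r2=0x8a r3=0x12 r4=0x11 r5=0x14  N=1 Z=0
after  4: r0=0x53 r1=0x52 r2=0x8a r3=0x12 r4=0x11 r5=0x14  N=0 Z=0
after  5: r0=0x53 r1=0x52 r2=0x42 r3=0x12 r4=0x11 r5=0x14  N=0 Z=0
-- IRQ taken; context saved, return-PC = 6 --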